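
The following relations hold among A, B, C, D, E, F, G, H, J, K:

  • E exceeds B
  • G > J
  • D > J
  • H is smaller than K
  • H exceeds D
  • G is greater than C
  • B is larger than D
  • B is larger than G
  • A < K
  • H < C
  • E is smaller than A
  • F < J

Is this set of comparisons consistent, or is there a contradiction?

consistent

The single ordering F < J < D < H < C < G < B < E < A < K satisfies every listed relation, so no contradiction arises.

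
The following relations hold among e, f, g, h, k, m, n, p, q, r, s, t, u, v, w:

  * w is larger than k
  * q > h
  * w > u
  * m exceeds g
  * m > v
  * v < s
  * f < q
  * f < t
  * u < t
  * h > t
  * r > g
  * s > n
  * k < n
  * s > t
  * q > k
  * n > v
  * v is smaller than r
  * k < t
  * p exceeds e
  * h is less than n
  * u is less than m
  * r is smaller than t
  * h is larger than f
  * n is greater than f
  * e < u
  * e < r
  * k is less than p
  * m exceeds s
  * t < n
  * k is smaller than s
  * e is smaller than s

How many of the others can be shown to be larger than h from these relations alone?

4

From h the given relations immediately reach n, q.
From those, s — 3 in total.
From those, m — 4 in total.
Nothing else is reachable above h; 4 in all.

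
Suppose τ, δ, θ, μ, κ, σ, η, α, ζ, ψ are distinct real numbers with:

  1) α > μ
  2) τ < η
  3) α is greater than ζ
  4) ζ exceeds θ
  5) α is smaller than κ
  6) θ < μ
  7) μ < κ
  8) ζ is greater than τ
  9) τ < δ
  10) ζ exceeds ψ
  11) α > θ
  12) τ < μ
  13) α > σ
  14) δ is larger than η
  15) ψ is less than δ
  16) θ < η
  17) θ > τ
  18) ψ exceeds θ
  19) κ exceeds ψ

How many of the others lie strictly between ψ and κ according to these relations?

Chaining upward from ψ reaches: ζ, α, δ.
Chaining downward from κ reaches: τ, θ, ζ, σ, μ, α.
Strictly between ψ and κ are those in both lists: ζ, α — 2 elements.

2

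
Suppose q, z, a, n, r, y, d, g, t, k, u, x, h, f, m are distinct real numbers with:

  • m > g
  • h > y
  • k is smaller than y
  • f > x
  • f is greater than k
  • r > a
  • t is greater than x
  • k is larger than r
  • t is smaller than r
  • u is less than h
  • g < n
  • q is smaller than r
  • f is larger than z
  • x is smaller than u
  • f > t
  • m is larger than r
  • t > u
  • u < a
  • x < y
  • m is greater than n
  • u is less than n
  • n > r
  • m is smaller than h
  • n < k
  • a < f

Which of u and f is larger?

Following the relations from u: u < t < r < n < k < f.
So u < f; f is the larger of the two.

f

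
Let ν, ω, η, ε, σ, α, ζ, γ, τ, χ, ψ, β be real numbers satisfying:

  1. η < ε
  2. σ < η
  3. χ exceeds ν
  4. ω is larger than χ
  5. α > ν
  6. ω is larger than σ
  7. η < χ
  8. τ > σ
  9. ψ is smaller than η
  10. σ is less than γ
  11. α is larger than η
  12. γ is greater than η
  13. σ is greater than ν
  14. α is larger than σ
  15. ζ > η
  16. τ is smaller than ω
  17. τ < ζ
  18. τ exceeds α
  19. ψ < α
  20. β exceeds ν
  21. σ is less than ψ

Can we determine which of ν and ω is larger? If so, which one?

ω

ν < σ and σ < ψ give ν < ψ.
Then ψ < η extends the chain to η.
With η < χ: ν < σ < ψ < η < χ.
Then χ < ω extends the chain to ω.
So ω is larger.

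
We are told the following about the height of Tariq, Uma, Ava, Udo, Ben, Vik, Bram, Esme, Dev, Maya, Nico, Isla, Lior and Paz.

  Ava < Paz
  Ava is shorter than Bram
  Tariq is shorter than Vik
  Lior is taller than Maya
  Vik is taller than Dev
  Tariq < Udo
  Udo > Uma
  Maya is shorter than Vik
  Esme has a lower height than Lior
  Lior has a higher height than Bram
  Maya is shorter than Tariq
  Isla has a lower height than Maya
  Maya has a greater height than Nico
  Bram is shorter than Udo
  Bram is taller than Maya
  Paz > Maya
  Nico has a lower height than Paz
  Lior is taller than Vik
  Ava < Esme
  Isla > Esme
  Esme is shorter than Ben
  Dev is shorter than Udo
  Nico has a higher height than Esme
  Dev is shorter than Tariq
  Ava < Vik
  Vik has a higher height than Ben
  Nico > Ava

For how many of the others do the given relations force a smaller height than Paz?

From Paz the given relations immediately reach Ava, Nico, Maya.
From those, Esme, Isla — 5 in total.
Nothing else is reachable below Paz; 5 in all.

5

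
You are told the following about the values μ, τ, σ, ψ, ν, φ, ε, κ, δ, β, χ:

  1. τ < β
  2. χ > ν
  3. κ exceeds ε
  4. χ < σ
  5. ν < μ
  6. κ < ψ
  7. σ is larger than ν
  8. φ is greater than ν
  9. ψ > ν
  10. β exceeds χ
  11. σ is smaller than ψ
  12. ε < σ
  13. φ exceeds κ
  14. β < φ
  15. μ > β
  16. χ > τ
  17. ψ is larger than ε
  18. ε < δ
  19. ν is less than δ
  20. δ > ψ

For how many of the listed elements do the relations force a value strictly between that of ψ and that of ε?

2

The relations place ε below ψ. An element lies strictly between them when it is forced above ε and also forced below ψ.
Above ε: {κ, σ, δ, φ}. Below ψ: {ν, τ, χ, κ, σ}.
Intersection: {κ, σ} — 2.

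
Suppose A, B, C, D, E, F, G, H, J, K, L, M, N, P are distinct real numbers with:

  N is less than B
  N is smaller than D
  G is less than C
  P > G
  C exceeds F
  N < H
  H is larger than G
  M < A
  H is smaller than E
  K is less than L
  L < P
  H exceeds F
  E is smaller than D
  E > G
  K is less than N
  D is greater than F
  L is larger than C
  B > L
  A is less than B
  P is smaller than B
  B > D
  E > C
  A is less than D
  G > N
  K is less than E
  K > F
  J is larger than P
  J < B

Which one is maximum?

B

Chaining downward from B: directly below it, A, N, L, D, P, J; then F, M, K, G, C, E; then H.
That covers every other element, and nothing is given above B, so B is the maximum.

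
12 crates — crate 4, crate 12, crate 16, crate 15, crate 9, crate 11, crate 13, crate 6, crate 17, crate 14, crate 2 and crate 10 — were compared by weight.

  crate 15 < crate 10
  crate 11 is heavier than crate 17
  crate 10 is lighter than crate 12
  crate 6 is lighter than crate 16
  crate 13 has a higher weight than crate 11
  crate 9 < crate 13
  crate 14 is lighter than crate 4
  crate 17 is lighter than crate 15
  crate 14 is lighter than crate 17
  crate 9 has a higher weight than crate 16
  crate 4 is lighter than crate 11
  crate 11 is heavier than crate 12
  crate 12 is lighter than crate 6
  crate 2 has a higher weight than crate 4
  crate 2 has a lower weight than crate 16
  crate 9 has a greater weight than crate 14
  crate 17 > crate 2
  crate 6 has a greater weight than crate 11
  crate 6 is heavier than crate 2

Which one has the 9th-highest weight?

Piecing the relations together gives one ordering: crate 14 < crate 4 < crate 2 < crate 17 < crate 15 < crate 10 < crate 12 < crate 11 < crate 6 < crate 16 < crate 9 < crate 13.
Counting 9 from the largest end gives crate 17.

crate 17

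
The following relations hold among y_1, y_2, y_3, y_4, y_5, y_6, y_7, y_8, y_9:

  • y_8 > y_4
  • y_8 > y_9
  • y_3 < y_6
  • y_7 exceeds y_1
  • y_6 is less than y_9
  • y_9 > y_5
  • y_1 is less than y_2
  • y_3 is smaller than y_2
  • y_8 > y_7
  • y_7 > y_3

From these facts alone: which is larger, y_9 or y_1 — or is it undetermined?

undetermined

Following every chain through y_1: above y_1 we get y_2, y_7, y_8.
y_9 is not reached, and no chain runs the other way from y_9 to y_1.
So the given relations leave the order of y_1 and y_9 undetermined.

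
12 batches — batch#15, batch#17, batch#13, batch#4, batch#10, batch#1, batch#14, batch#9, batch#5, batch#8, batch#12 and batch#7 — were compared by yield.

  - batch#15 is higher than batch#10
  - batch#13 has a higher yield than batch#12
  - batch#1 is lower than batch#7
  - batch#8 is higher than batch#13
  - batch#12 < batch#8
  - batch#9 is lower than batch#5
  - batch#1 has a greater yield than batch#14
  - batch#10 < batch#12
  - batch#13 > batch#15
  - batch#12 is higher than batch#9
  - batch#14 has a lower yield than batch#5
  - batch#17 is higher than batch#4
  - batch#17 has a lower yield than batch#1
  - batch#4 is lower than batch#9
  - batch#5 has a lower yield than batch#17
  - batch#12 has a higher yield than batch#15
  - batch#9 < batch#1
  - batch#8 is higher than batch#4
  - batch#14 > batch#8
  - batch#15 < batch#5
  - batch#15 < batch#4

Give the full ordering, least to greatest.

Each adjacent pair is fixed by a given relation: batch#10 < batch#15; batch#15 < batch#4; batch#4 < batch#9; batch#9 < batch#12; batch#12 < batch#13; batch#13 < batch#8; batch#8 < batch#14; batch#14 < batch#5; batch#5 < batch#17; batch#17 < batch#1; batch#1 < batch#7. Chaining them end to end gives the full order.

batch#10 < batch#15 < batch#4 < batch#9 < batch#12 < batch#13 < batch#8 < batch#14 < batch#5 < batch#17 < batch#1 < batch#7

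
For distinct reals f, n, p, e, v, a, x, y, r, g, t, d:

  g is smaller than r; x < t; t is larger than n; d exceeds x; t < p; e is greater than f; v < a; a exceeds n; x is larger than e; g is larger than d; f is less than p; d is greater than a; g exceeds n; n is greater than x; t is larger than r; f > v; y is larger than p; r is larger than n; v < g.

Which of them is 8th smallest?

g

The consecutive relations fix a unique order: v < f < e < x < n < a < d < g < r < t < p < y.
The 8th smallest is g.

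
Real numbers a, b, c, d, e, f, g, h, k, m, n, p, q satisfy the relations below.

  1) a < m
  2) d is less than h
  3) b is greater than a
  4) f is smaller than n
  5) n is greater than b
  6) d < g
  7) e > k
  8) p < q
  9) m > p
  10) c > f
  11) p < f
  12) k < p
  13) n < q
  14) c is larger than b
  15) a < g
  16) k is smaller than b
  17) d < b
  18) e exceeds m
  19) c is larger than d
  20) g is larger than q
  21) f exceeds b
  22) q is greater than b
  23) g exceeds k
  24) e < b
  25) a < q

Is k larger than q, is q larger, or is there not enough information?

q

The relevant relations are k < p; p < m; m < e; e < b; b < f; f < n; n < q.
Chaining these gives k < p < m < e < b < f < n < q.
So q is larger.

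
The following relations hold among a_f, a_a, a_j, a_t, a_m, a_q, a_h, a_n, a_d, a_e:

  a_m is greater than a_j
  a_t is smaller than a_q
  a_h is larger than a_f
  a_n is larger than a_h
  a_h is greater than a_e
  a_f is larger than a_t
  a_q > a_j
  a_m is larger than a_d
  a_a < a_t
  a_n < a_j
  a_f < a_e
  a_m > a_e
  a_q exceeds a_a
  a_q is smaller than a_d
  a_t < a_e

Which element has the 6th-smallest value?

The consecutive relations fix a unique order: a_a < a_t < a_f < a_e < a_h < a_n < a_j < a_q < a_d < a_m.
Counting 6 from the smallest end gives a_n.

a_n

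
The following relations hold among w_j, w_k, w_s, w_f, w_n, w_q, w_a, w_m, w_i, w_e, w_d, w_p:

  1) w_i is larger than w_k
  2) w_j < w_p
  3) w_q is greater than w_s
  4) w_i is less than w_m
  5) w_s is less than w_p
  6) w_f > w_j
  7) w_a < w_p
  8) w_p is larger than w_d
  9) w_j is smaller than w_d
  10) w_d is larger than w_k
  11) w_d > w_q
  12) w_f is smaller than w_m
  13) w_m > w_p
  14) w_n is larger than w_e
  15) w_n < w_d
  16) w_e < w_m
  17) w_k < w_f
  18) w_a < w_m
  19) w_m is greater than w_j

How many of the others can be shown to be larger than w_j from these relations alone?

Directly above w_j: w_f, w_d, w_p, w_m.
No other element is forced above w_j by the given relations, so the count is 4.

4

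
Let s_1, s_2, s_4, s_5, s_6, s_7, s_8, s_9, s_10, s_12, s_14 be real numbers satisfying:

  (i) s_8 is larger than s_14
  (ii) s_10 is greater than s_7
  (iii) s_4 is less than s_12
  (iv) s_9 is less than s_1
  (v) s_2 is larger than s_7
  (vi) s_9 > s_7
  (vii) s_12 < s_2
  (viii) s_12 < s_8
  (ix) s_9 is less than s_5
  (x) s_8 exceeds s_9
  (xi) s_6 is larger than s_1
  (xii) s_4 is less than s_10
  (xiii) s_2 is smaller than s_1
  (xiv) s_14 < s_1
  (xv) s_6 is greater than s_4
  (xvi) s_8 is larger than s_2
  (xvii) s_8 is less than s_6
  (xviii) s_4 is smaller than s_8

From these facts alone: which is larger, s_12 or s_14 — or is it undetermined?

undetermined

Following every chain through s_14: above s_14 we get s_8, s_1, s_6.
s_12 is not reached, and no chain runs the other way from s_12 to s_14.
So the given relations leave the order of s_14 and s_12 undetermined.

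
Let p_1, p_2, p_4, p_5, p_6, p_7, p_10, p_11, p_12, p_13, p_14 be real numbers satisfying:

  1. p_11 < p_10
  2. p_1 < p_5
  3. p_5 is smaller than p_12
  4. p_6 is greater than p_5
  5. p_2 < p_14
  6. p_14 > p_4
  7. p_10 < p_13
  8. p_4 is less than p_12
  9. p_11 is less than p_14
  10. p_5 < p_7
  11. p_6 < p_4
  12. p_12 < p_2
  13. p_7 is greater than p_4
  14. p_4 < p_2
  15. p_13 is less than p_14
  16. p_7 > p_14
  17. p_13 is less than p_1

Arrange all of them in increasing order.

p_11 < p_10 < p_13 < p_1 < p_5 < p_6 < p_4 < p_12 < p_2 < p_14 < p_7

Nothing is placed below p_11, so it is least; from there p_11 < p_10; p_10 < p_13; p_13 < p_1; p_1 < p_5; p_5 < p_6; p_6 < p_4; p_4 < p_12; p_12 < p_2; p_2 < p_14; p_14 < p_7, each given directly.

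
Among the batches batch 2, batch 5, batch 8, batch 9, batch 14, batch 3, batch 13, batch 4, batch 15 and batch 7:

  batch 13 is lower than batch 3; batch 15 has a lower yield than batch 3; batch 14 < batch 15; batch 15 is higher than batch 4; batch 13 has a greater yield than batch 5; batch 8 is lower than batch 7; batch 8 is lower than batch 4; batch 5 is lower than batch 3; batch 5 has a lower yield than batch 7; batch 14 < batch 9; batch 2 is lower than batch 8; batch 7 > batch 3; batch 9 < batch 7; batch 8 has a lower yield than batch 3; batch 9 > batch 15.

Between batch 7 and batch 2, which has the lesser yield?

batch 2 < batch 8 and batch 8 < batch 4 give batch 2 < batch 4.
With batch 4 < batch 15: batch 2 < batch 8 < batch 4 < batch 15.
With batch 15 < batch 3: batch 2 < batch 8 < batch 4 < batch 15 < batch 3.
Then batch 3 < batch 7 extends the chain to batch 7.
So batch 2 < batch 7; batch 2 is the lower of the two.

batch 2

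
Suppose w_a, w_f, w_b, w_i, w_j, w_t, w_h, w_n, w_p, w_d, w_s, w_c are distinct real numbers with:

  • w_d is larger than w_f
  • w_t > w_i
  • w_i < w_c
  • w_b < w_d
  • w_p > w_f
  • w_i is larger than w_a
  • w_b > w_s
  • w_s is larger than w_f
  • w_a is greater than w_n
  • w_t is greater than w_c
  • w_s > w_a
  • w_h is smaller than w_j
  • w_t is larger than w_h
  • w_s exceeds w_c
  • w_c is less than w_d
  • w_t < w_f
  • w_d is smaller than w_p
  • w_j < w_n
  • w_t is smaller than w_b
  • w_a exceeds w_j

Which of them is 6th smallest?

Piecing the relations together gives one ordering: w_h < w_j < w_n < w_a < w_i < w_c < w_t < w_f < w_s < w_b < w_d < w_p.
The 6th smallest is w_c.

w_c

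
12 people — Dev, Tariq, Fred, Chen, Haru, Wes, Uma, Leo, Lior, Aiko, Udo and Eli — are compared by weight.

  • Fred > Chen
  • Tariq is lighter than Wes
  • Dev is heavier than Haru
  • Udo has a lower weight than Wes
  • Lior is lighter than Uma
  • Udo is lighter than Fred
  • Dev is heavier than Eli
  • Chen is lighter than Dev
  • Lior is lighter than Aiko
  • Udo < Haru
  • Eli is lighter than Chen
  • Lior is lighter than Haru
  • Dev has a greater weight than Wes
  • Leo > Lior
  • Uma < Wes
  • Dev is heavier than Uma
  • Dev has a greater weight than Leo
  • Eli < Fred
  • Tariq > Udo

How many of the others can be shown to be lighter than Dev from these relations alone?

9

Directly below Dev: Uma, Haru, Wes, Eli, Chen, Leo.
One step further: Udo, Lior, Tariq (9 so far).
No other element is forced below Dev by the given relations, so the count is 9.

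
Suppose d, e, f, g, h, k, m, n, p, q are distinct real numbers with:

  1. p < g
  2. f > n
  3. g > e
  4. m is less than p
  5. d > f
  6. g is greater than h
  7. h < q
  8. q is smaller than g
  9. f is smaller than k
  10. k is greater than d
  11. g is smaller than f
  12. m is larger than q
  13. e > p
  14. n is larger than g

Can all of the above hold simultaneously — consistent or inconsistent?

The single ordering h < q < m < p < e < g < n < f < d < k satisfies every listed relation, so no contradiction arises.

consistent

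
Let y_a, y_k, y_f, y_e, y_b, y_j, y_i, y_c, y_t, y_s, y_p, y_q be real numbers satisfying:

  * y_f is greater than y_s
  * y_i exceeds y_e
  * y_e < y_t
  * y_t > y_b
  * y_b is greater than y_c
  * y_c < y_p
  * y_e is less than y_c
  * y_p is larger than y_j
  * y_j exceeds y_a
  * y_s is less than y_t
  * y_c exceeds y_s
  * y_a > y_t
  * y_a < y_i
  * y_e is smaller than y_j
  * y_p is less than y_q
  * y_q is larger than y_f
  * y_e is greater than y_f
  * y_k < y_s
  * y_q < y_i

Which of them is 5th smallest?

The consecutive relations fix a unique order: y_k < y_s < y_f < y_e < y_c < y_b < y_t < y_a < y_j < y_p < y_q < y_i.
Counting 5 from the smallest end gives y_c.

y_c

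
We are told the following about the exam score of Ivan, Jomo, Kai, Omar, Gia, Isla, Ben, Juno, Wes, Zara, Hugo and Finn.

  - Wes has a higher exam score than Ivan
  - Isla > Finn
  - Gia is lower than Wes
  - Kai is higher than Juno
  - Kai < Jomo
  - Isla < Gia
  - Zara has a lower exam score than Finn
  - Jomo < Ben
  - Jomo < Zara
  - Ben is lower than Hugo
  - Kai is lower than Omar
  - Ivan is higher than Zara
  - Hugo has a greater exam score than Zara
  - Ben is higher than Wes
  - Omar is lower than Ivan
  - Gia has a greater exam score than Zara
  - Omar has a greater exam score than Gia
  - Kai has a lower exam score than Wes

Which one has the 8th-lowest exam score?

Omar

Chaining the given pairs: Juno < Kai < Jomo < Zara < Finn < Isla < Gia < Omar < Ivan < Wes < Ben < Hugo.
Counting 8 from the smallest end gives Omar.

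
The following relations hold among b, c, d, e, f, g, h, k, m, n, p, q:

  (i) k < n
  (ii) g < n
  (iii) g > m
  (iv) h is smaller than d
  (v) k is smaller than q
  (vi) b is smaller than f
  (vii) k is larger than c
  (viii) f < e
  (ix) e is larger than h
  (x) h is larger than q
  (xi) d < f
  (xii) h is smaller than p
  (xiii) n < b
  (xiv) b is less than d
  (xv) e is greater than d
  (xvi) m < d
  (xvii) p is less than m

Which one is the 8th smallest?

The consecutive relations fix a unique order: c < k < q < h < p < m < g < n < b < d < f < e.
The 8th smallest is n.

n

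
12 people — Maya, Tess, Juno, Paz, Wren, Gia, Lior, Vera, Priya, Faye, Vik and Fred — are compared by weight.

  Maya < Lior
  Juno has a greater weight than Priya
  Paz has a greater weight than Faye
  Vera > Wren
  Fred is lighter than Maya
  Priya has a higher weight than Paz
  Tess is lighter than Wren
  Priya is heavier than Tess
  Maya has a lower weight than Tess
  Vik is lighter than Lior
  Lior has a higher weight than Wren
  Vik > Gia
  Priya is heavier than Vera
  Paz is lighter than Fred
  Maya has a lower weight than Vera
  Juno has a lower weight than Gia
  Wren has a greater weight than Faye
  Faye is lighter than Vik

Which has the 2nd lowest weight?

Paz

Piecing the relations together gives one ordering: Faye < Paz < Fred < Maya < Tess < Wren < Vera < Priya < Juno < Gia < Vik < Lior.
The 2nd smallest is Paz.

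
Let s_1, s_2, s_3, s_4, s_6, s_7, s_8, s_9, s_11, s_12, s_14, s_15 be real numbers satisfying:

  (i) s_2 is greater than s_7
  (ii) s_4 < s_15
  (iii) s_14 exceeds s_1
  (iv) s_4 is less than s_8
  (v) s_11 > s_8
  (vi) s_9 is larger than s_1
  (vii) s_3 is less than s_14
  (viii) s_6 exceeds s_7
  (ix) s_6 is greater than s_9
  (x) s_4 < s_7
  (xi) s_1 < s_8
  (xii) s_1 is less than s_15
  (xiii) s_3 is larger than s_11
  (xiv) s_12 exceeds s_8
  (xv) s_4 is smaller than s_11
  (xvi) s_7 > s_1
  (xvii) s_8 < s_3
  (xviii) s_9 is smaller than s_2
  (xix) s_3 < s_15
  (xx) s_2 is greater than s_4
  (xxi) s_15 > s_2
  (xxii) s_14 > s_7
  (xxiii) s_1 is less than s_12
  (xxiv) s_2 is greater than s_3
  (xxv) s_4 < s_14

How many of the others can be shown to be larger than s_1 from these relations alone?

Directly above s_1: s_8, s_7, s_9, s_12, s_14, s_15.
One step further: s_11, s_3, s_6, s_2 (10 so far).
No other element is forced above s_1 by the given relations, so the count is 10.

10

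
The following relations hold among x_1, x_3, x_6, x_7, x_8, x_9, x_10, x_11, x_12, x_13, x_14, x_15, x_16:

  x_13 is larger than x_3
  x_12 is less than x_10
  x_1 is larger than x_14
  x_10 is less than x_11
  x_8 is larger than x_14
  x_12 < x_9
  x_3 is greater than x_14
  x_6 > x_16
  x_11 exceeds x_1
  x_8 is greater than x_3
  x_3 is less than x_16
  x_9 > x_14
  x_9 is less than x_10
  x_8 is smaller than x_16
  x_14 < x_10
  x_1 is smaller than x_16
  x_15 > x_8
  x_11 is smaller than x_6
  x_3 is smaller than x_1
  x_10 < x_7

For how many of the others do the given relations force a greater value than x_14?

11

Directly above x_14: x_3, x_8, x_1, x_9, x_10.
One step further: x_15, x_11, x_16, x_7, x_13 (10 so far).
One step further: x_6 (11 so far).
No other element is forced above x_14 by the given relations, so the count is 11.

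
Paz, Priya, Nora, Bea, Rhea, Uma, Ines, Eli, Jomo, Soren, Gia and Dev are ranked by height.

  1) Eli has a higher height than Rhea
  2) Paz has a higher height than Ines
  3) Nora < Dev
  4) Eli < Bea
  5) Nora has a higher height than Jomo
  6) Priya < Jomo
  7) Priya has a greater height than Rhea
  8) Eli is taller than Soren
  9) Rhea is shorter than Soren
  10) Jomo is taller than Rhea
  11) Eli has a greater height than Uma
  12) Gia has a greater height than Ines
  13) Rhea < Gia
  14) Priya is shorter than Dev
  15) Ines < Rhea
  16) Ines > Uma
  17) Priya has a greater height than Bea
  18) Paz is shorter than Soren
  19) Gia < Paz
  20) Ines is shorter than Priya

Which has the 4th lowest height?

The consecutive relations fix a unique order: Uma < Ines < Rhea < Gia < Paz < Soren < Eli < Bea < Priya < Jomo < Nora < Dev.
The 4th smallest is Gia.

Gia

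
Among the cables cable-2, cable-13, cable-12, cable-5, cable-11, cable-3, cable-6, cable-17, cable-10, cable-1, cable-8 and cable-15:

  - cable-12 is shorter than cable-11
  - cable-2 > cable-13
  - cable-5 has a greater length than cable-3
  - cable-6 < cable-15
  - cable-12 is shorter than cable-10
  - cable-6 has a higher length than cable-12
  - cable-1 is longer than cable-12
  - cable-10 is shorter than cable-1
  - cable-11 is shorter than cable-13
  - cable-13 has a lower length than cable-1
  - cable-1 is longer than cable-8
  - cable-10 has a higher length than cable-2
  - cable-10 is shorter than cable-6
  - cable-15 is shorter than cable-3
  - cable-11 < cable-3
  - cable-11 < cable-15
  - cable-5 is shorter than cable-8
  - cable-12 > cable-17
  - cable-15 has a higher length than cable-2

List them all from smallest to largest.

cable-17 < cable-12 < cable-11 < cable-13 < cable-2 < cable-10 < cable-6 < cable-15 < cable-3 < cable-5 < cable-8 < cable-1

Each adjacent pair is fixed by a given relation: cable-17 < cable-12; cable-12 < cable-11; cable-11 < cable-13; cable-13 < cable-2; cable-2 < cable-10; cable-10 < cable-6; cable-6 < cable-15; cable-15 < cable-3; cable-3 < cable-5; cable-5 < cable-8; cable-8 < cable-1. Chaining them end to end gives the full order.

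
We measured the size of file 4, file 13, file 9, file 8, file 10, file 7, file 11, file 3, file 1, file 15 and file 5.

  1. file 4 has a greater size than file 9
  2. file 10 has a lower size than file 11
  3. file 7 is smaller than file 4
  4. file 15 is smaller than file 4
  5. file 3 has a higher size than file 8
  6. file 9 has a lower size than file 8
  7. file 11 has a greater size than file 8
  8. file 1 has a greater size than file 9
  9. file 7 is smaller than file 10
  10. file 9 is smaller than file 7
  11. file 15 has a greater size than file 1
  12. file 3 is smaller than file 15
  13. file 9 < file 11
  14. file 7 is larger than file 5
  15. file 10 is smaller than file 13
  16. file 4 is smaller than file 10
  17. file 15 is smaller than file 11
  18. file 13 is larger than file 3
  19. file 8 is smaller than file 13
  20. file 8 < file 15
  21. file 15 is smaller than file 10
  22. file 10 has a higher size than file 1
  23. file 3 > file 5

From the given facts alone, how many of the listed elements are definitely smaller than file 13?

9

The elements the relations force below file 13 are file 5, file 9, file 8, file 7, file 1, file 3, file 15, file 4, file 10 — no chain reaches any other.
That is 9.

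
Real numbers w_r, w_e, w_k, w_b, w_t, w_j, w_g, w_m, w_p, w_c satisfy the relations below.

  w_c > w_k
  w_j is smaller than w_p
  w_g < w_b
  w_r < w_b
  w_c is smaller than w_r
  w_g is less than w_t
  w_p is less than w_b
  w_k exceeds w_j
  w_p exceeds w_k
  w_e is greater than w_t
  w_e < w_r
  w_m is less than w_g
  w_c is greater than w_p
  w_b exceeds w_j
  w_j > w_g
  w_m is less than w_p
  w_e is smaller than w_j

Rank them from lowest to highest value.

w_m < w_g < w_t < w_e < w_j < w_k < w_p < w_c < w_r < w_b

Nothing is placed below w_m, so it is least; from there w_m < w_g; w_g < w_t; w_t < w_e; w_e < w_j; w_j < w_k; w_k < w_p; w_p < w_c; w_c < w_r; w_r < w_b, each given directly.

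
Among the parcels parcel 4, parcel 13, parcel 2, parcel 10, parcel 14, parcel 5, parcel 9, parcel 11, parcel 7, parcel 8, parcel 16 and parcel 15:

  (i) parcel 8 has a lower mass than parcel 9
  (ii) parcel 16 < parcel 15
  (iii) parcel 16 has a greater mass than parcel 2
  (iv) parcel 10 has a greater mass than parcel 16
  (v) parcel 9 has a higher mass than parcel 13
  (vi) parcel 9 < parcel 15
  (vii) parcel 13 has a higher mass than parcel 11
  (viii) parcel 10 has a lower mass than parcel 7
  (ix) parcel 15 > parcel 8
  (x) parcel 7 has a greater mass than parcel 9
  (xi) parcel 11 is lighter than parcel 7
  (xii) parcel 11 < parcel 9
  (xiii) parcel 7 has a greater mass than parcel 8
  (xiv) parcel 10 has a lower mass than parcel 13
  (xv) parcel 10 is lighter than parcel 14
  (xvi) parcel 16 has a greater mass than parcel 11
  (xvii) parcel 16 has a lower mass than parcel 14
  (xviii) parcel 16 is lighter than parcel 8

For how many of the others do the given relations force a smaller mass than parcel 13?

4

From parcel 13 the given relations immediately reach parcel 11, parcel 10.
From those, parcel 16 — 3 in total.
From those, parcel 2 — 4 in total.
No other element is forced below parcel 13 by the given relations, so the count is 4.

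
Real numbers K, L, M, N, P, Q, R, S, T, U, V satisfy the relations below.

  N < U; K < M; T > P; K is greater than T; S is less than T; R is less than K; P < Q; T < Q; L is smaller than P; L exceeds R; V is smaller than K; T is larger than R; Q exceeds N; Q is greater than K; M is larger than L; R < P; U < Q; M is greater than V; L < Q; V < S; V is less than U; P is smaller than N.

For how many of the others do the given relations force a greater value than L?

The elements the relations force above L are P, T, K, M, N, U, Q — no chain reaches any other.
That is 7.

7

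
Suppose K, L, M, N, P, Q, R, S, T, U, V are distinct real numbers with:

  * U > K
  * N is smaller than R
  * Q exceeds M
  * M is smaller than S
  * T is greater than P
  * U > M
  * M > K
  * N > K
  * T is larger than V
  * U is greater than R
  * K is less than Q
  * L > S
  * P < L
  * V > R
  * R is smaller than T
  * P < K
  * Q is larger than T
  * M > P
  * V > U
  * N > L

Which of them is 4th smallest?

S

Chaining the given pairs: P < K < M < S < L < N < R < U < V < T < Q.
Counting 4 from the smallest end gives S.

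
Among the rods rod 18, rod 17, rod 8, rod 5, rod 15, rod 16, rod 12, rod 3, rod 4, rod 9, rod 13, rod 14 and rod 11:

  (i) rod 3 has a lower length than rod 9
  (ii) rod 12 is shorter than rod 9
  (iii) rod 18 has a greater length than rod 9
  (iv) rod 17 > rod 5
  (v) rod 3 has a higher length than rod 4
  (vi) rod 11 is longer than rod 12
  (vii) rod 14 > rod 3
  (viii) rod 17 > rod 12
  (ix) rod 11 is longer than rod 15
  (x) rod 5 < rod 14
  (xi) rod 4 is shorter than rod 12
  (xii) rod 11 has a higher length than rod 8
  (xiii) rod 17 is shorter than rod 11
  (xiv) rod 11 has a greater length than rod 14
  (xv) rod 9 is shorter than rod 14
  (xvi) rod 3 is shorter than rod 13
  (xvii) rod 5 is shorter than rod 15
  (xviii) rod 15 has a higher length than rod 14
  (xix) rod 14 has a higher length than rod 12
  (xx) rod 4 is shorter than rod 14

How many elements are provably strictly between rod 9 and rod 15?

Chaining upward from rod 9 reaches: rod 18, rod 14, rod 11.
Chaining downward from rod 15 reaches: rod 4, rod 3, rod 12, rod 5, rod 14.
Strictly between rod 9 and rod 15 are those in both lists: rod 14 — 1 element.

1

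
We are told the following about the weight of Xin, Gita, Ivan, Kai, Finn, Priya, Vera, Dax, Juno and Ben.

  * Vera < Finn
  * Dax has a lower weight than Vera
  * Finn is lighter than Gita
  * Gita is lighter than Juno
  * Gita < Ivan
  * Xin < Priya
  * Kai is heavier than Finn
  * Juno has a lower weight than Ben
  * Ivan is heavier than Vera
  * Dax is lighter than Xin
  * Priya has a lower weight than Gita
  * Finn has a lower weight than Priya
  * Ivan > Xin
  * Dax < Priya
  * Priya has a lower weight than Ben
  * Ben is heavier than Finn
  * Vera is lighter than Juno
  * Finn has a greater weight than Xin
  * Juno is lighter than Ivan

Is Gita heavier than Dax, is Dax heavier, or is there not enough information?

Gita

Chaining the given relations: Dax < Xin < Finn < Priya < Gita.
So Gita is heavier.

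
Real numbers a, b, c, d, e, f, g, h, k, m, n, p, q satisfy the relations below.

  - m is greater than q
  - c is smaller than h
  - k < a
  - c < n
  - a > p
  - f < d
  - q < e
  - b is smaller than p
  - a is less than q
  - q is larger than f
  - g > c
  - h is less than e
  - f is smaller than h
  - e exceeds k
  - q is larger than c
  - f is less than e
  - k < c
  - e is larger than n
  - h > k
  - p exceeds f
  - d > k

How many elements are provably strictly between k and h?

1

The relations place k below h. An element lies strictly between them when it is forced above k and also forced below h.
Above k: {c, a, q, g, n, d, e, m}. Below h: {c, f}.
Intersection: {c} — 1.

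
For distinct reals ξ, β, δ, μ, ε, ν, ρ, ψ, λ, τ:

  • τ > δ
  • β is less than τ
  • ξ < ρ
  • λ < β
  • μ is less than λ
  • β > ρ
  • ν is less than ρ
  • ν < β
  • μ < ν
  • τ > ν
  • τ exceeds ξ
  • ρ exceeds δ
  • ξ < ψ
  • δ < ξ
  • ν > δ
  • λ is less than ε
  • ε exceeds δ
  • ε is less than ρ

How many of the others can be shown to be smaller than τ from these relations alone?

8

From τ the given relations immediately reach δ, ξ, ν, β.
From those, μ, λ, ρ — 7 in total.
From those, ε — 8 in total.
Nothing else is reachable below τ; 8 in all.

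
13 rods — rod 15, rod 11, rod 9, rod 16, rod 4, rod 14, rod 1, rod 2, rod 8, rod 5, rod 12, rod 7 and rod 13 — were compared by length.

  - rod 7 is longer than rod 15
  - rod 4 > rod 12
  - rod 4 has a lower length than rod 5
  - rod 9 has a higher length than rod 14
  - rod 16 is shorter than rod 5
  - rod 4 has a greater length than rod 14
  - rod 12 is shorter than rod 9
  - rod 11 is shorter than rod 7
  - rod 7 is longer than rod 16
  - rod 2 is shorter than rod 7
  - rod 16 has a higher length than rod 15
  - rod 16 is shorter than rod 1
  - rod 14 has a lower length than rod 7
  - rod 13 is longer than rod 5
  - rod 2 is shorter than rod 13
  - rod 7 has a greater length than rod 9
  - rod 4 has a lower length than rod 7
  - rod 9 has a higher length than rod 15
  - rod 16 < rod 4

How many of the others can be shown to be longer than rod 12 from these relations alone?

5

Directly above rod 12: rod 4, rod 9.
One step further: rod 5, rod 7 (4 so far).
One step further: rod 13 (5 so far).
Nothing else is reachable above rod 12; 5 in all.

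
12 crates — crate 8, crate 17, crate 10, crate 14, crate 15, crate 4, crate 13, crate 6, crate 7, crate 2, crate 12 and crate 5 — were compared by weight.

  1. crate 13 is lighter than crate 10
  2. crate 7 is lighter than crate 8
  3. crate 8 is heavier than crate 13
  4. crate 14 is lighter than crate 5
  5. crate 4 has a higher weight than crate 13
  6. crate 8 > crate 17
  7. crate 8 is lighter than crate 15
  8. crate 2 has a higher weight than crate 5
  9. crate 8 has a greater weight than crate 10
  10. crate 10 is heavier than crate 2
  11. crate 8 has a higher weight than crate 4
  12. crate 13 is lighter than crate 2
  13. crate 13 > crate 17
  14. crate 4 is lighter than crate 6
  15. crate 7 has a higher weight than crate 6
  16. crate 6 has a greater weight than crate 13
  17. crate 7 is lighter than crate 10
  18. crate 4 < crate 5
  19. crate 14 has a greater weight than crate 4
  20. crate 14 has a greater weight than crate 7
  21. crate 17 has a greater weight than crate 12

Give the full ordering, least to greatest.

crate 12 < crate 17 < crate 13 < crate 4 < crate 6 < crate 7 < crate 14 < crate 5 < crate 2 < crate 10 < crate 8 < crate 15

Nothing is placed below crate 12, so it is least; from there crate 12 < crate 17; crate 17 < crate 13; crate 13 < crate 4; crate 4 < crate 6; crate 6 < crate 7; crate 7 < crate 14; crate 14 < crate 5; crate 5 < crate 2; crate 2 < crate 10; crate 10 < crate 8; crate 8 < crate 15, each given directly.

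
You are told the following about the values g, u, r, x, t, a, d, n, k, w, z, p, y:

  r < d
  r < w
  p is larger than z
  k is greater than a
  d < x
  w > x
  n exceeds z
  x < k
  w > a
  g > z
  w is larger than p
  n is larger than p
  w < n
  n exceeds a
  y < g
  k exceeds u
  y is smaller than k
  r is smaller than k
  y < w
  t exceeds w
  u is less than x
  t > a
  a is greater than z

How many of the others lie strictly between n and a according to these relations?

Chaining upward from a reaches: w, k, t.
Chaining downward from n reaches: r, z, d, y, u, x, p, w.
Strictly between a and n are those in both lists: w — 1 element.

1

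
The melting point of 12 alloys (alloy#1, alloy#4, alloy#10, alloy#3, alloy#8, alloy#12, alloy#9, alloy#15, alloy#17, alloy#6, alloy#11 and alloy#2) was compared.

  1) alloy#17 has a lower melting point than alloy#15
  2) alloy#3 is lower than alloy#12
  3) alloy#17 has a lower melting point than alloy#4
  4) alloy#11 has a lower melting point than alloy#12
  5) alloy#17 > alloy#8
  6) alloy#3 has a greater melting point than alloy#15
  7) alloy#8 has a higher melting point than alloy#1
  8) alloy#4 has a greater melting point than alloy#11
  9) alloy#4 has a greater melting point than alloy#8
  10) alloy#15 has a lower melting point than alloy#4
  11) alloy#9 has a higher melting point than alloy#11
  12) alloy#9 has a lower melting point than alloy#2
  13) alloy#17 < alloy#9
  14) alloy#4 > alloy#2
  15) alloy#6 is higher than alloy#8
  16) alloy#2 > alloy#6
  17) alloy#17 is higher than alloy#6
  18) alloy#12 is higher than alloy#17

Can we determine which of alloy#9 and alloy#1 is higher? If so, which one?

alloy#9

alloy#1 < alloy#8 < alloy#6 < alloy#17 < alloy#9, by transitivity through alloy#8, alloy#6, alloy#17.
So alloy#9 is higher.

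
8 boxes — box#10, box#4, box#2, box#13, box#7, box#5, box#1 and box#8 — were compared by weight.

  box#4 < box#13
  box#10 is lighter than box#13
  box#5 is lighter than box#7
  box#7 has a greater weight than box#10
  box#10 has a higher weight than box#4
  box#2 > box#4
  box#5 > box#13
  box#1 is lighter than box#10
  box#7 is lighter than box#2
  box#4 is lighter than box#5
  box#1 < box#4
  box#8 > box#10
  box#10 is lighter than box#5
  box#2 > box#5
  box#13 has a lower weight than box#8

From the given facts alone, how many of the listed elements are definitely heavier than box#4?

Directly above box#4: box#10, box#13, box#5, box#2.
One step further: box#8, box#7 (6 so far).
Nothing else is reachable above box#4; 6 in all.

6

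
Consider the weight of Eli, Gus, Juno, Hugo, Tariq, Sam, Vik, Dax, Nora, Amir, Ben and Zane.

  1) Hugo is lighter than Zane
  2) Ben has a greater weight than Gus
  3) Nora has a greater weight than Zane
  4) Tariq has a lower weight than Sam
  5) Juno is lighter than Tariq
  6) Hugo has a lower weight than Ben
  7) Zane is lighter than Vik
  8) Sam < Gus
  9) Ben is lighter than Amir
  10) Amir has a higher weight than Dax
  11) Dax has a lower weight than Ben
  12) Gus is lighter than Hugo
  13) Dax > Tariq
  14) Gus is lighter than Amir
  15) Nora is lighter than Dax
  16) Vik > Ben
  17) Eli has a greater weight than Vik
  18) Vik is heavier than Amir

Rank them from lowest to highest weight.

Each adjacent pair is fixed by a given relation: Juno < Tariq; Tariq < Sam; Sam < Gus; Gus < Hugo; Hugo < Zane; Zane < Nora; Nora < Dax; Dax < Ben; Ben < Amir; Amir < Vik; Vik < Eli. Chaining them end to end gives the full order.

Juno < Tariq < Sam < Gus < Hugo < Zane < Nora < Dax < Ben < Amir < Vik < Eli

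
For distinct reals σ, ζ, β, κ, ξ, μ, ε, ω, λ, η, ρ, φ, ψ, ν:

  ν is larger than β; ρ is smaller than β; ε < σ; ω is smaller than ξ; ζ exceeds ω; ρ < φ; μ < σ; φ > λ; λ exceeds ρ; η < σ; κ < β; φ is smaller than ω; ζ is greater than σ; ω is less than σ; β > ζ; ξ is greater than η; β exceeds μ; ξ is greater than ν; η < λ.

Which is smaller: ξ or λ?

λ

Link the given pairs in sequence: λ < φ; φ < ω; ω < σ; σ < ζ; ζ < β; β < ν; ν < ξ.
Chaining these gives λ < φ < ω < σ < ζ < β < ν < ξ.
So λ < ξ; λ is the smaller of the two.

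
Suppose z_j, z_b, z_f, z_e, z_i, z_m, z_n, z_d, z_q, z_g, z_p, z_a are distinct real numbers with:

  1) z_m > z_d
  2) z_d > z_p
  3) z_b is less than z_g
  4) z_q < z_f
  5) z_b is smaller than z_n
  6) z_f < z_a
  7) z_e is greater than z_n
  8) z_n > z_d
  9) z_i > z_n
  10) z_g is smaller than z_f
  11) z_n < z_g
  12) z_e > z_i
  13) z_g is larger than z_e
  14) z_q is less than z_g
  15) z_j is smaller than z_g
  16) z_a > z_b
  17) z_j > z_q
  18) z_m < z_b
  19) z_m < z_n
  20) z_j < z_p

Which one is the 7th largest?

z_b

Piecing the relations together gives one ordering: z_q < z_j < z_p < z_d < z_m < z_b < z_n < z_i < z_e < z_g < z_f < z_a.
The 7th largest is z_b.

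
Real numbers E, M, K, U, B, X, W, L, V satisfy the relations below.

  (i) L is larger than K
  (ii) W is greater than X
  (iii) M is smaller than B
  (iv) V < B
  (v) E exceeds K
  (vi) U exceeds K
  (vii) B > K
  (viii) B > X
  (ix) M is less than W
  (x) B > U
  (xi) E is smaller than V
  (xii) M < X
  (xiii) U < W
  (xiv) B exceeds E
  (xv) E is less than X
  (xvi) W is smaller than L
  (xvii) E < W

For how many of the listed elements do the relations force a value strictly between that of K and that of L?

The relations place K below L. An element lies strictly between them when it is forced above K and also forced below L.
Above K: {E, X, V, U, B, W}. Below L: {M, E, X, U, W}.
Intersection: {E, X, U, W} — 4.

4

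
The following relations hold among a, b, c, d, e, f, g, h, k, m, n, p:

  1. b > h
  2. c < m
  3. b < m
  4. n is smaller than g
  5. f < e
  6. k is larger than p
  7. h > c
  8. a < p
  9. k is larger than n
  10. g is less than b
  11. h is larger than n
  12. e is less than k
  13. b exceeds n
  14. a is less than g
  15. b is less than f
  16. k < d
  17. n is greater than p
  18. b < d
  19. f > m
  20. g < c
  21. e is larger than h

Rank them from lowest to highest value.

a < p < n < g < c < h < b < m < f < e < k < d

Each adjacent pair is fixed by a given relation: a < p; p < n; n < g; g < c; c < h; h < b; b < m; m < f; f < e; e < k; k < d. Chaining them end to end gives the full order.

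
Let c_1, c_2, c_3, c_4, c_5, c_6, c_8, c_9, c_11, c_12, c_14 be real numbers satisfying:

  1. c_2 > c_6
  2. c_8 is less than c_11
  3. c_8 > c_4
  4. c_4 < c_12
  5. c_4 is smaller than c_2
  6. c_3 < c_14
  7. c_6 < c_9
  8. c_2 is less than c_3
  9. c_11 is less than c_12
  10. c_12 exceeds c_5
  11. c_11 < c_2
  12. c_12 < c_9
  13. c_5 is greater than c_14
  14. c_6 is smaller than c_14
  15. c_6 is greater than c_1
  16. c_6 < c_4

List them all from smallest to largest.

Nothing is placed below c_1, so it is least; from there c_1 < c_6; c_6 < c_4; c_4 < c_8; c_8 < c_11; c_11 < c_2; c_2 < c_3; c_3 < c_14; c_14 < c_5; c_5 < c_12; c_12 < c_9, each given directly.

c_1 < c_6 < c_4 < c_8 < c_11 < c_2 < c_3 < c_14 < c_5 < c_12 < c_9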